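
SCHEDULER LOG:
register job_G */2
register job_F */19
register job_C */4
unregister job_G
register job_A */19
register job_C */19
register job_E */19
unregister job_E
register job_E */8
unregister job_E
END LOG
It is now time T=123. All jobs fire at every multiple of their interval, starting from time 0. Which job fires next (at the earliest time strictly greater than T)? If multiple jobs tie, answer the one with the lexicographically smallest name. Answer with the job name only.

Op 1: register job_G */2 -> active={job_G:*/2}
Op 2: register job_F */19 -> active={job_F:*/19, job_G:*/2}
Op 3: register job_C */4 -> active={job_C:*/4, job_F:*/19, job_G:*/2}
Op 4: unregister job_G -> active={job_C:*/4, job_F:*/19}
Op 5: register job_A */19 -> active={job_A:*/19, job_C:*/4, job_F:*/19}
Op 6: register job_C */19 -> active={job_A:*/19, job_C:*/19, job_F:*/19}
Op 7: register job_E */19 -> active={job_A:*/19, job_C:*/19, job_E:*/19, job_F:*/19}
Op 8: unregister job_E -> active={job_A:*/19, job_C:*/19, job_F:*/19}
Op 9: register job_E */8 -> active={job_A:*/19, job_C:*/19, job_E:*/8, job_F:*/19}
Op 10: unregister job_E -> active={job_A:*/19, job_C:*/19, job_F:*/19}
  job_A: interval 19, next fire after T=123 is 133
  job_C: interval 19, next fire after T=123 is 133
  job_F: interval 19, next fire after T=123 is 133
Earliest = 133, winner (lex tiebreak) = job_A

Answer: job_A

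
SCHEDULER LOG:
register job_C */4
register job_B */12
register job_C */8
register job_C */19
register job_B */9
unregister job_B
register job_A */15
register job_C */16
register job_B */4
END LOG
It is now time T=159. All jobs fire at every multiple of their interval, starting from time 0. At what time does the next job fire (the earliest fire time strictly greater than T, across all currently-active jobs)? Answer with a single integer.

Op 1: register job_C */4 -> active={job_C:*/4}
Op 2: register job_B */12 -> active={job_B:*/12, job_C:*/4}
Op 3: register job_C */8 -> active={job_B:*/12, job_C:*/8}
Op 4: register job_C */19 -> active={job_B:*/12, job_C:*/19}
Op 5: register job_B */9 -> active={job_B:*/9, job_C:*/19}
Op 6: unregister job_B -> active={job_C:*/19}
Op 7: register job_A */15 -> active={job_A:*/15, job_C:*/19}
Op 8: register job_C */16 -> active={job_A:*/15, job_C:*/16}
Op 9: register job_B */4 -> active={job_A:*/15, job_B:*/4, job_C:*/16}
  job_A: interval 15, next fire after T=159 is 165
  job_B: interval 4, next fire after T=159 is 160
  job_C: interval 16, next fire after T=159 is 160
Earliest fire time = 160 (job job_B)

Answer: 160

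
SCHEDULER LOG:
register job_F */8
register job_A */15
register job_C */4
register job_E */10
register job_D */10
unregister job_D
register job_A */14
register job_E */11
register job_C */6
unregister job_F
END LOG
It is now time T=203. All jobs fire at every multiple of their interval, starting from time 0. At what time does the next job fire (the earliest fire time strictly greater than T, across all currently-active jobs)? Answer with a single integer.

Op 1: register job_F */8 -> active={job_F:*/8}
Op 2: register job_A */15 -> active={job_A:*/15, job_F:*/8}
Op 3: register job_C */4 -> active={job_A:*/15, job_C:*/4, job_F:*/8}
Op 4: register job_E */10 -> active={job_A:*/15, job_C:*/4, job_E:*/10, job_F:*/8}
Op 5: register job_D */10 -> active={job_A:*/15, job_C:*/4, job_D:*/10, job_E:*/10, job_F:*/8}
Op 6: unregister job_D -> active={job_A:*/15, job_C:*/4, job_E:*/10, job_F:*/8}
Op 7: register job_A */14 -> active={job_A:*/14, job_C:*/4, job_E:*/10, job_F:*/8}
Op 8: register job_E */11 -> active={job_A:*/14, job_C:*/4, job_E:*/11, job_F:*/8}
Op 9: register job_C */6 -> active={job_A:*/14, job_C:*/6, job_E:*/11, job_F:*/8}
Op 10: unregister job_F -> active={job_A:*/14, job_C:*/6, job_E:*/11}
  job_A: interval 14, next fire after T=203 is 210
  job_C: interval 6, next fire after T=203 is 204
  job_E: interval 11, next fire after T=203 is 209
Earliest fire time = 204 (job job_C)

Answer: 204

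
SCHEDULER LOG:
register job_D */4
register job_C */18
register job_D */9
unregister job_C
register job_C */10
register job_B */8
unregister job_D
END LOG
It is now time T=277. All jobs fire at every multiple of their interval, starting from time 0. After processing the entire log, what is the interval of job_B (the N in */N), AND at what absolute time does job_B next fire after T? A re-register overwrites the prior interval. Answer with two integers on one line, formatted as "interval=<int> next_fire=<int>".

Answer: interval=8 next_fire=280

Derivation:
Op 1: register job_D */4 -> active={job_D:*/4}
Op 2: register job_C */18 -> active={job_C:*/18, job_D:*/4}
Op 3: register job_D */9 -> active={job_C:*/18, job_D:*/9}
Op 4: unregister job_C -> active={job_D:*/9}
Op 5: register job_C */10 -> active={job_C:*/10, job_D:*/9}
Op 6: register job_B */8 -> active={job_B:*/8, job_C:*/10, job_D:*/9}
Op 7: unregister job_D -> active={job_B:*/8, job_C:*/10}
Final interval of job_B = 8
Next fire of job_B after T=277: (277//8+1)*8 = 280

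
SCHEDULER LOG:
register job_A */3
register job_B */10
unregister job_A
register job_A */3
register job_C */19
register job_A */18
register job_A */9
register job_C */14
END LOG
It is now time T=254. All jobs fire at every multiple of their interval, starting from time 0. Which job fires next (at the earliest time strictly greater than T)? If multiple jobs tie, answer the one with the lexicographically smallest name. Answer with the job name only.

Answer: job_B

Derivation:
Op 1: register job_A */3 -> active={job_A:*/3}
Op 2: register job_B */10 -> active={job_A:*/3, job_B:*/10}
Op 3: unregister job_A -> active={job_B:*/10}
Op 4: register job_A */3 -> active={job_A:*/3, job_B:*/10}
Op 5: register job_C */19 -> active={job_A:*/3, job_B:*/10, job_C:*/19}
Op 6: register job_A */18 -> active={job_A:*/18, job_B:*/10, job_C:*/19}
Op 7: register job_A */9 -> active={job_A:*/9, job_B:*/10, job_C:*/19}
Op 8: register job_C */14 -> active={job_A:*/9, job_B:*/10, job_C:*/14}
  job_A: interval 9, next fire after T=254 is 261
  job_B: interval 10, next fire after T=254 is 260
  job_C: interval 14, next fire after T=254 is 266
Earliest = 260, winner (lex tiebreak) = job_B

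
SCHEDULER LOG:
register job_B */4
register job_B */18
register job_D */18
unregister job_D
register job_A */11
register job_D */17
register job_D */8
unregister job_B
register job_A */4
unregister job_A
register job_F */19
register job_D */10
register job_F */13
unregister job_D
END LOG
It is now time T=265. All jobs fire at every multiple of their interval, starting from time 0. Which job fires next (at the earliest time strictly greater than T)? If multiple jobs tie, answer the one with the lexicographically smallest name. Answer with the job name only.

Op 1: register job_B */4 -> active={job_B:*/4}
Op 2: register job_B */18 -> active={job_B:*/18}
Op 3: register job_D */18 -> active={job_B:*/18, job_D:*/18}
Op 4: unregister job_D -> active={job_B:*/18}
Op 5: register job_A */11 -> active={job_A:*/11, job_B:*/18}
Op 6: register job_D */17 -> active={job_A:*/11, job_B:*/18, job_D:*/17}
Op 7: register job_D */8 -> active={job_A:*/11, job_B:*/18, job_D:*/8}
Op 8: unregister job_B -> active={job_A:*/11, job_D:*/8}
Op 9: register job_A */4 -> active={job_A:*/4, job_D:*/8}
Op 10: unregister job_A -> active={job_D:*/8}
Op 11: register job_F */19 -> active={job_D:*/8, job_F:*/19}
Op 12: register job_D */10 -> active={job_D:*/10, job_F:*/19}
Op 13: register job_F */13 -> active={job_D:*/10, job_F:*/13}
Op 14: unregister job_D -> active={job_F:*/13}
  job_F: interval 13, next fire after T=265 is 273
Earliest = 273, winner (lex tiebreak) = job_F

Answer: job_F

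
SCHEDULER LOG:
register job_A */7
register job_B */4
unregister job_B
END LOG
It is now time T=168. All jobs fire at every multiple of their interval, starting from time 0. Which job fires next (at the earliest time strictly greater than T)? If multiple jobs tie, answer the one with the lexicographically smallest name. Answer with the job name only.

Op 1: register job_A */7 -> active={job_A:*/7}
Op 2: register job_B */4 -> active={job_A:*/7, job_B:*/4}
Op 3: unregister job_B -> active={job_A:*/7}
  job_A: interval 7, next fire after T=168 is 175
Earliest = 175, winner (lex tiebreak) = job_A

Answer: job_A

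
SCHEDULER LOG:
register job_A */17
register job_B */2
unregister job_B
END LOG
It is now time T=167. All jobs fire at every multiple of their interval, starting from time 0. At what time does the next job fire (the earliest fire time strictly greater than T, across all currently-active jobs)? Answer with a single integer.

Answer: 170

Derivation:
Op 1: register job_A */17 -> active={job_A:*/17}
Op 2: register job_B */2 -> active={job_A:*/17, job_B:*/2}
Op 3: unregister job_B -> active={job_A:*/17}
  job_A: interval 17, next fire after T=167 is 170
Earliest fire time = 170 (job job_A)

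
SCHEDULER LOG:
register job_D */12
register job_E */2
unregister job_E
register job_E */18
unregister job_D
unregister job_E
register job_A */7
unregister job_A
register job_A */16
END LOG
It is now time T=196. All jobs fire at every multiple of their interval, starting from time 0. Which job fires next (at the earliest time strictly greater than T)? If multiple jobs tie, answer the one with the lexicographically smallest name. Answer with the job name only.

Answer: job_A

Derivation:
Op 1: register job_D */12 -> active={job_D:*/12}
Op 2: register job_E */2 -> active={job_D:*/12, job_E:*/2}
Op 3: unregister job_E -> active={job_D:*/12}
Op 4: register job_E */18 -> active={job_D:*/12, job_E:*/18}
Op 5: unregister job_D -> active={job_E:*/18}
Op 6: unregister job_E -> active={}
Op 7: register job_A */7 -> active={job_A:*/7}
Op 8: unregister job_A -> active={}
Op 9: register job_A */16 -> active={job_A:*/16}
  job_A: interval 16, next fire after T=196 is 208
Earliest = 208, winner (lex tiebreak) = job_A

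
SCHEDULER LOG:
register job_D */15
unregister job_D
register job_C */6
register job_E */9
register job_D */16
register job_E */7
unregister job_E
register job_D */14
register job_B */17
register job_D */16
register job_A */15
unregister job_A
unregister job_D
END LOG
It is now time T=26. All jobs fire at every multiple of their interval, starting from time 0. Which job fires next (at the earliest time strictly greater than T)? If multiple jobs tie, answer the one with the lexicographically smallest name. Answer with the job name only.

Answer: job_C

Derivation:
Op 1: register job_D */15 -> active={job_D:*/15}
Op 2: unregister job_D -> active={}
Op 3: register job_C */6 -> active={job_C:*/6}
Op 4: register job_E */9 -> active={job_C:*/6, job_E:*/9}
Op 5: register job_D */16 -> active={job_C:*/6, job_D:*/16, job_E:*/9}
Op 6: register job_E */7 -> active={job_C:*/6, job_D:*/16, job_E:*/7}
Op 7: unregister job_E -> active={job_C:*/6, job_D:*/16}
Op 8: register job_D */14 -> active={job_C:*/6, job_D:*/14}
Op 9: register job_B */17 -> active={job_B:*/17, job_C:*/6, job_D:*/14}
Op 10: register job_D */16 -> active={job_B:*/17, job_C:*/6, job_D:*/16}
Op 11: register job_A */15 -> active={job_A:*/15, job_B:*/17, job_C:*/6, job_D:*/16}
Op 12: unregister job_A -> active={job_B:*/17, job_C:*/6, job_D:*/16}
Op 13: unregister job_D -> active={job_B:*/17, job_C:*/6}
  job_B: interval 17, next fire after T=26 is 34
  job_C: interval 6, next fire after T=26 is 30
Earliest = 30, winner (lex tiebreak) = job_C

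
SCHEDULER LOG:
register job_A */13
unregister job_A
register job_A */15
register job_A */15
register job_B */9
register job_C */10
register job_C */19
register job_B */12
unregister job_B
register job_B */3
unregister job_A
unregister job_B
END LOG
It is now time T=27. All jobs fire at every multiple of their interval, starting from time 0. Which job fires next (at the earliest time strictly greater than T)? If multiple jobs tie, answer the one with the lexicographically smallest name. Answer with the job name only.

Answer: job_C

Derivation:
Op 1: register job_A */13 -> active={job_A:*/13}
Op 2: unregister job_A -> active={}
Op 3: register job_A */15 -> active={job_A:*/15}
Op 4: register job_A */15 -> active={job_A:*/15}
Op 5: register job_B */9 -> active={job_A:*/15, job_B:*/9}
Op 6: register job_C */10 -> active={job_A:*/15, job_B:*/9, job_C:*/10}
Op 7: register job_C */19 -> active={job_A:*/15, job_B:*/9, job_C:*/19}
Op 8: register job_B */12 -> active={job_A:*/15, job_B:*/12, job_C:*/19}
Op 9: unregister job_B -> active={job_A:*/15, job_C:*/19}
Op 10: register job_B */3 -> active={job_A:*/15, job_B:*/3, job_C:*/19}
Op 11: unregister job_A -> active={job_B:*/3, job_C:*/19}
Op 12: unregister job_B -> active={job_C:*/19}
  job_C: interval 19, next fire after T=27 is 38
Earliest = 38, winner (lex tiebreak) = job_C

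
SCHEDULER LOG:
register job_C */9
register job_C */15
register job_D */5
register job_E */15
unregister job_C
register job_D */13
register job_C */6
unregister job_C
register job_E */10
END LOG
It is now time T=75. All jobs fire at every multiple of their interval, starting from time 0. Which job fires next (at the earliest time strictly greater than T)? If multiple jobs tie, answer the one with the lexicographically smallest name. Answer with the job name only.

Answer: job_D

Derivation:
Op 1: register job_C */9 -> active={job_C:*/9}
Op 2: register job_C */15 -> active={job_C:*/15}
Op 3: register job_D */5 -> active={job_C:*/15, job_D:*/5}
Op 4: register job_E */15 -> active={job_C:*/15, job_D:*/5, job_E:*/15}
Op 5: unregister job_C -> active={job_D:*/5, job_E:*/15}
Op 6: register job_D */13 -> active={job_D:*/13, job_E:*/15}
Op 7: register job_C */6 -> active={job_C:*/6, job_D:*/13, job_E:*/15}
Op 8: unregister job_C -> active={job_D:*/13, job_E:*/15}
Op 9: register job_E */10 -> active={job_D:*/13, job_E:*/10}
  job_D: interval 13, next fire after T=75 is 78
  job_E: interval 10, next fire after T=75 is 80
Earliest = 78, winner (lex tiebreak) = job_D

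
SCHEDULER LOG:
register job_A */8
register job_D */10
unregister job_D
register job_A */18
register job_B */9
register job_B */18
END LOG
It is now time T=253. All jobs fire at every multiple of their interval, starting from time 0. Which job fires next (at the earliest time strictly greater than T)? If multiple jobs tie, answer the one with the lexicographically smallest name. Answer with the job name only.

Answer: job_A

Derivation:
Op 1: register job_A */8 -> active={job_A:*/8}
Op 2: register job_D */10 -> active={job_A:*/8, job_D:*/10}
Op 3: unregister job_D -> active={job_A:*/8}
Op 4: register job_A */18 -> active={job_A:*/18}
Op 5: register job_B */9 -> active={job_A:*/18, job_B:*/9}
Op 6: register job_B */18 -> active={job_A:*/18, job_B:*/18}
  job_A: interval 18, next fire after T=253 is 270
  job_B: interval 18, next fire after T=253 is 270
Earliest = 270, winner (lex tiebreak) = job_A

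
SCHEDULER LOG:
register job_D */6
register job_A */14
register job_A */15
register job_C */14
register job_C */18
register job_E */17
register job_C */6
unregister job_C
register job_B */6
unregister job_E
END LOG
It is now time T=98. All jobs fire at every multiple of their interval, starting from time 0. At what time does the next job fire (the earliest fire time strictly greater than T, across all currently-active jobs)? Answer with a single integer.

Op 1: register job_D */6 -> active={job_D:*/6}
Op 2: register job_A */14 -> active={job_A:*/14, job_D:*/6}
Op 3: register job_A */15 -> active={job_A:*/15, job_D:*/6}
Op 4: register job_C */14 -> active={job_A:*/15, job_C:*/14, job_D:*/6}
Op 5: register job_C */18 -> active={job_A:*/15, job_C:*/18, job_D:*/6}
Op 6: register job_E */17 -> active={job_A:*/15, job_C:*/18, job_D:*/6, job_E:*/17}
Op 7: register job_C */6 -> active={job_A:*/15, job_C:*/6, job_D:*/6, job_E:*/17}
Op 8: unregister job_C -> active={job_A:*/15, job_D:*/6, job_E:*/17}
Op 9: register job_B */6 -> active={job_A:*/15, job_B:*/6, job_D:*/6, job_E:*/17}
Op 10: unregister job_E -> active={job_A:*/15, job_B:*/6, job_D:*/6}
  job_A: interval 15, next fire after T=98 is 105
  job_B: interval 6, next fire after T=98 is 102
  job_D: interval 6, next fire after T=98 is 102
Earliest fire time = 102 (job job_B)

Answer: 102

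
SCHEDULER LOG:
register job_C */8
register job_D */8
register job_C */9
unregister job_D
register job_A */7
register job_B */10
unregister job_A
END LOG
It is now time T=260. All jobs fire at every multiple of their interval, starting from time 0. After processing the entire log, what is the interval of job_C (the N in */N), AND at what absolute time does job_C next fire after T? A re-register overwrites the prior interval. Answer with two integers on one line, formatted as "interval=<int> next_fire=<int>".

Answer: interval=9 next_fire=261

Derivation:
Op 1: register job_C */8 -> active={job_C:*/8}
Op 2: register job_D */8 -> active={job_C:*/8, job_D:*/8}
Op 3: register job_C */9 -> active={job_C:*/9, job_D:*/8}
Op 4: unregister job_D -> active={job_C:*/9}
Op 5: register job_A */7 -> active={job_A:*/7, job_C:*/9}
Op 6: register job_B */10 -> active={job_A:*/7, job_B:*/10, job_C:*/9}
Op 7: unregister job_A -> active={job_B:*/10, job_C:*/9}
Final interval of job_C = 9
Next fire of job_C after T=260: (260//9+1)*9 = 261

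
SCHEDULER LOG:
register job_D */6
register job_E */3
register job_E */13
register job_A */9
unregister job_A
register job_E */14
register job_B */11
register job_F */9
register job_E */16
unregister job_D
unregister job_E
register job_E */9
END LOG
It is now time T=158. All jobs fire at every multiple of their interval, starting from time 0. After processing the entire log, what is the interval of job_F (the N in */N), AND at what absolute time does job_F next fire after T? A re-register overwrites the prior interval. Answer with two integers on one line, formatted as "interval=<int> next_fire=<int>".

Answer: interval=9 next_fire=162

Derivation:
Op 1: register job_D */6 -> active={job_D:*/6}
Op 2: register job_E */3 -> active={job_D:*/6, job_E:*/3}
Op 3: register job_E */13 -> active={job_D:*/6, job_E:*/13}
Op 4: register job_A */9 -> active={job_A:*/9, job_D:*/6, job_E:*/13}
Op 5: unregister job_A -> active={job_D:*/6, job_E:*/13}
Op 6: register job_E */14 -> active={job_D:*/6, job_E:*/14}
Op 7: register job_B */11 -> active={job_B:*/11, job_D:*/6, job_E:*/14}
Op 8: register job_F */9 -> active={job_B:*/11, job_D:*/6, job_E:*/14, job_F:*/9}
Op 9: register job_E */16 -> active={job_B:*/11, job_D:*/6, job_E:*/16, job_F:*/9}
Op 10: unregister job_D -> active={job_B:*/11, job_E:*/16, job_F:*/9}
Op 11: unregister job_E -> active={job_B:*/11, job_F:*/9}
Op 12: register job_E */9 -> active={job_B:*/11, job_E:*/9, job_F:*/9}
Final interval of job_F = 9
Next fire of job_F after T=158: (158//9+1)*9 = 162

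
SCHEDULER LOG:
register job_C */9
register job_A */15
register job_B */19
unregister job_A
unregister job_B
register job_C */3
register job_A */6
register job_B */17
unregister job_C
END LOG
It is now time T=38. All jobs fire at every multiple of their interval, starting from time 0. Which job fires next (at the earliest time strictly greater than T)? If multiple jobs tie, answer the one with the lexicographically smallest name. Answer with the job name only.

Op 1: register job_C */9 -> active={job_C:*/9}
Op 2: register job_A */15 -> active={job_A:*/15, job_C:*/9}
Op 3: register job_B */19 -> active={job_A:*/15, job_B:*/19, job_C:*/9}
Op 4: unregister job_A -> active={job_B:*/19, job_C:*/9}
Op 5: unregister job_B -> active={job_C:*/9}
Op 6: register job_C */3 -> active={job_C:*/3}
Op 7: register job_A */6 -> active={job_A:*/6, job_C:*/3}
Op 8: register job_B */17 -> active={job_A:*/6, job_B:*/17, job_C:*/3}
Op 9: unregister job_C -> active={job_A:*/6, job_B:*/17}
  job_A: interval 6, next fire after T=38 is 42
  job_B: interval 17, next fire after T=38 is 51
Earliest = 42, winner (lex tiebreak) = job_A

Answer: job_A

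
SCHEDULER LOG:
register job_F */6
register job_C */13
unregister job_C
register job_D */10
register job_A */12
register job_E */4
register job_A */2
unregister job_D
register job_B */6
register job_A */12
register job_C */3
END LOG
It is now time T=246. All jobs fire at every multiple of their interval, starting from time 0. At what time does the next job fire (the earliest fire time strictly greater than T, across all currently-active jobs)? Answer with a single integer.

Answer: 248

Derivation:
Op 1: register job_F */6 -> active={job_F:*/6}
Op 2: register job_C */13 -> active={job_C:*/13, job_F:*/6}
Op 3: unregister job_C -> active={job_F:*/6}
Op 4: register job_D */10 -> active={job_D:*/10, job_F:*/6}
Op 5: register job_A */12 -> active={job_A:*/12, job_D:*/10, job_F:*/6}
Op 6: register job_E */4 -> active={job_A:*/12, job_D:*/10, job_E:*/4, job_F:*/6}
Op 7: register job_A */2 -> active={job_A:*/2, job_D:*/10, job_E:*/4, job_F:*/6}
Op 8: unregister job_D -> active={job_A:*/2, job_E:*/4, job_F:*/6}
Op 9: register job_B */6 -> active={job_A:*/2, job_B:*/6, job_E:*/4, job_F:*/6}
Op 10: register job_A */12 -> active={job_A:*/12, job_B:*/6, job_E:*/4, job_F:*/6}
Op 11: register job_C */3 -> active={job_A:*/12, job_B:*/6, job_C:*/3, job_E:*/4, job_F:*/6}
  job_A: interval 12, next fire after T=246 is 252
  job_B: interval 6, next fire after T=246 is 252
  job_C: interval 3, next fire after T=246 is 249
  job_E: interval 4, next fire after T=246 is 248
  job_F: interval 6, next fire after T=246 is 252
Earliest fire time = 248 (job job_E)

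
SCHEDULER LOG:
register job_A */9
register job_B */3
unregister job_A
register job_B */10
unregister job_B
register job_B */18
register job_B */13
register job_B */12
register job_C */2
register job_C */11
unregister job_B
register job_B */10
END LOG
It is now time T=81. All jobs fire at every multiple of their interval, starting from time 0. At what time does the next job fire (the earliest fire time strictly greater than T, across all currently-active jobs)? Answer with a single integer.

Op 1: register job_A */9 -> active={job_A:*/9}
Op 2: register job_B */3 -> active={job_A:*/9, job_B:*/3}
Op 3: unregister job_A -> active={job_B:*/3}
Op 4: register job_B */10 -> active={job_B:*/10}
Op 5: unregister job_B -> active={}
Op 6: register job_B */18 -> active={job_B:*/18}
Op 7: register job_B */13 -> active={job_B:*/13}
Op 8: register job_B */12 -> active={job_B:*/12}
Op 9: register job_C */2 -> active={job_B:*/12, job_C:*/2}
Op 10: register job_C */11 -> active={job_B:*/12, job_C:*/11}
Op 11: unregister job_B -> active={job_C:*/11}
Op 12: register job_B */10 -> active={job_B:*/10, job_C:*/11}
  job_B: interval 10, next fire after T=81 is 90
  job_C: interval 11, next fire after T=81 is 88
Earliest fire time = 88 (job job_C)

Answer: 88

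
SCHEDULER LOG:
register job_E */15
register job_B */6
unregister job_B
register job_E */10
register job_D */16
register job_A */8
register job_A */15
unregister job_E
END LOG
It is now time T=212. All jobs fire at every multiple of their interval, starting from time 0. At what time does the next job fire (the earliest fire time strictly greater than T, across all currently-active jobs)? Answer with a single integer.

Answer: 224

Derivation:
Op 1: register job_E */15 -> active={job_E:*/15}
Op 2: register job_B */6 -> active={job_B:*/6, job_E:*/15}
Op 3: unregister job_B -> active={job_E:*/15}
Op 4: register job_E */10 -> active={job_E:*/10}
Op 5: register job_D */16 -> active={job_D:*/16, job_E:*/10}
Op 6: register job_A */8 -> active={job_A:*/8, job_D:*/16, job_E:*/10}
Op 7: register job_A */15 -> active={job_A:*/15, job_D:*/16, job_E:*/10}
Op 8: unregister job_E -> active={job_A:*/15, job_D:*/16}
  job_A: interval 15, next fire after T=212 is 225
  job_D: interval 16, next fire after T=212 is 224
Earliest fire time = 224 (job job_D)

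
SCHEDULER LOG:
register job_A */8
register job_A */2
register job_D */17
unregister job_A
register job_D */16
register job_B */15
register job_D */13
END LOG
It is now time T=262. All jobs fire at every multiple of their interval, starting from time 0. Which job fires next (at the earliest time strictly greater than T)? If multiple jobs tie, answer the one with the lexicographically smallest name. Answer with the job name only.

Op 1: register job_A */8 -> active={job_A:*/8}
Op 2: register job_A */2 -> active={job_A:*/2}
Op 3: register job_D */17 -> active={job_A:*/2, job_D:*/17}
Op 4: unregister job_A -> active={job_D:*/17}
Op 5: register job_D */16 -> active={job_D:*/16}
Op 6: register job_B */15 -> active={job_B:*/15, job_D:*/16}
Op 7: register job_D */13 -> active={job_B:*/15, job_D:*/13}
  job_B: interval 15, next fire after T=262 is 270
  job_D: interval 13, next fire after T=262 is 273
Earliest = 270, winner (lex tiebreak) = job_B

Answer: job_B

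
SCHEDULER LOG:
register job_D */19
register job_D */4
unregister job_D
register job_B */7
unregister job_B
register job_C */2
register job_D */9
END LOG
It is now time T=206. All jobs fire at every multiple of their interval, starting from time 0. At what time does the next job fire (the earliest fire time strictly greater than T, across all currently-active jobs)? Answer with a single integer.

Op 1: register job_D */19 -> active={job_D:*/19}
Op 2: register job_D */4 -> active={job_D:*/4}
Op 3: unregister job_D -> active={}
Op 4: register job_B */7 -> active={job_B:*/7}
Op 5: unregister job_B -> active={}
Op 6: register job_C */2 -> active={job_C:*/2}
Op 7: register job_D */9 -> active={job_C:*/2, job_D:*/9}
  job_C: interval 2, next fire after T=206 is 208
  job_D: interval 9, next fire after T=206 is 207
Earliest fire time = 207 (job job_D)

Answer: 207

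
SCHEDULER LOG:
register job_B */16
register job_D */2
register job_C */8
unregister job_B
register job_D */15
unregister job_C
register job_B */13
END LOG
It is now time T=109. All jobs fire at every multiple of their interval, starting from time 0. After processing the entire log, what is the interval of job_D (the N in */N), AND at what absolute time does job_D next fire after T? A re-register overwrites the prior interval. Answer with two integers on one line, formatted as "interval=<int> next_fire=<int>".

Answer: interval=15 next_fire=120

Derivation:
Op 1: register job_B */16 -> active={job_B:*/16}
Op 2: register job_D */2 -> active={job_B:*/16, job_D:*/2}
Op 3: register job_C */8 -> active={job_B:*/16, job_C:*/8, job_D:*/2}
Op 4: unregister job_B -> active={job_C:*/8, job_D:*/2}
Op 5: register job_D */15 -> active={job_C:*/8, job_D:*/15}
Op 6: unregister job_C -> active={job_D:*/15}
Op 7: register job_B */13 -> active={job_B:*/13, job_D:*/15}
Final interval of job_D = 15
Next fire of job_D after T=109: (109//15+1)*15 = 120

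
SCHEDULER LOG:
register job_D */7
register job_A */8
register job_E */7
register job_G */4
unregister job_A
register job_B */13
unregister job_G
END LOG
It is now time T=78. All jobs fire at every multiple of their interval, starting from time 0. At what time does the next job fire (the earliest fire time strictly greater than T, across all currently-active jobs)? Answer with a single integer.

Answer: 84

Derivation:
Op 1: register job_D */7 -> active={job_D:*/7}
Op 2: register job_A */8 -> active={job_A:*/8, job_D:*/7}
Op 3: register job_E */7 -> active={job_A:*/8, job_D:*/7, job_E:*/7}
Op 4: register job_G */4 -> active={job_A:*/8, job_D:*/7, job_E:*/7, job_G:*/4}
Op 5: unregister job_A -> active={job_D:*/7, job_E:*/7, job_G:*/4}
Op 6: register job_B */13 -> active={job_B:*/13, job_D:*/7, job_E:*/7, job_G:*/4}
Op 7: unregister job_G -> active={job_B:*/13, job_D:*/7, job_E:*/7}
  job_B: interval 13, next fire after T=78 is 91
  job_D: interval 7, next fire after T=78 is 84
  job_E: interval 7, next fire after T=78 is 84
Earliest fire time = 84 (job job_D)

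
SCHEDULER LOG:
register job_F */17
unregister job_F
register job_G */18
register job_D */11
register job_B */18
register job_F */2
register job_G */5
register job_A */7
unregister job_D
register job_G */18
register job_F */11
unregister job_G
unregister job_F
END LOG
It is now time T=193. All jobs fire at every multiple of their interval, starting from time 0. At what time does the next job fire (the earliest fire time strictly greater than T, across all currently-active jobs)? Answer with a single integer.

Answer: 196

Derivation:
Op 1: register job_F */17 -> active={job_F:*/17}
Op 2: unregister job_F -> active={}
Op 3: register job_G */18 -> active={job_G:*/18}
Op 4: register job_D */11 -> active={job_D:*/11, job_G:*/18}
Op 5: register job_B */18 -> active={job_B:*/18, job_D:*/11, job_G:*/18}
Op 6: register job_F */2 -> active={job_B:*/18, job_D:*/11, job_F:*/2, job_G:*/18}
Op 7: register job_G */5 -> active={job_B:*/18, job_D:*/11, job_F:*/2, job_G:*/5}
Op 8: register job_A */7 -> active={job_A:*/7, job_B:*/18, job_D:*/11, job_F:*/2, job_G:*/5}
Op 9: unregister job_D -> active={job_A:*/7, job_B:*/18, job_F:*/2, job_G:*/5}
Op 10: register job_G */18 -> active={job_A:*/7, job_B:*/18, job_F:*/2, job_G:*/18}
Op 11: register job_F */11 -> active={job_A:*/7, job_B:*/18, job_F:*/11, job_G:*/18}
Op 12: unregister job_G -> active={job_A:*/7, job_B:*/18, job_F:*/11}
Op 13: unregister job_F -> active={job_A:*/7, job_B:*/18}
  job_A: interval 7, next fire after T=193 is 196
  job_B: interval 18, next fire after T=193 is 198
Earliest fire time = 196 (job job_A)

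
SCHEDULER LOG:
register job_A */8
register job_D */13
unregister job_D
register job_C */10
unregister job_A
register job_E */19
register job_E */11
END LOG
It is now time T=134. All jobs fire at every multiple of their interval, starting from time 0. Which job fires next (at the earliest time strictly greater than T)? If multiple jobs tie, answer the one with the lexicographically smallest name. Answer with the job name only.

Answer: job_C

Derivation:
Op 1: register job_A */8 -> active={job_A:*/8}
Op 2: register job_D */13 -> active={job_A:*/8, job_D:*/13}
Op 3: unregister job_D -> active={job_A:*/8}
Op 4: register job_C */10 -> active={job_A:*/8, job_C:*/10}
Op 5: unregister job_A -> active={job_C:*/10}
Op 6: register job_E */19 -> active={job_C:*/10, job_E:*/19}
Op 7: register job_E */11 -> active={job_C:*/10, job_E:*/11}
  job_C: interval 10, next fire after T=134 is 140
  job_E: interval 11, next fire after T=134 is 143
Earliest = 140, winner (lex tiebreak) = job_C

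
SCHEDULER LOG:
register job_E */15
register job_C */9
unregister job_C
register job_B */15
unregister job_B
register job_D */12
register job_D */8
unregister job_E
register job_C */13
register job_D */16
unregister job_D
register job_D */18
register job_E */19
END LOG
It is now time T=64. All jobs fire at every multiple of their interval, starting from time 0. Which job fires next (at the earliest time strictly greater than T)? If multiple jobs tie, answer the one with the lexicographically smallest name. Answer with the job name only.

Answer: job_C

Derivation:
Op 1: register job_E */15 -> active={job_E:*/15}
Op 2: register job_C */9 -> active={job_C:*/9, job_E:*/15}
Op 3: unregister job_C -> active={job_E:*/15}
Op 4: register job_B */15 -> active={job_B:*/15, job_E:*/15}
Op 5: unregister job_B -> active={job_E:*/15}
Op 6: register job_D */12 -> active={job_D:*/12, job_E:*/15}
Op 7: register job_D */8 -> active={job_D:*/8, job_E:*/15}
Op 8: unregister job_E -> active={job_D:*/8}
Op 9: register job_C */13 -> active={job_C:*/13, job_D:*/8}
Op 10: register job_D */16 -> active={job_C:*/13, job_D:*/16}
Op 11: unregister job_D -> active={job_C:*/13}
Op 12: register job_D */18 -> active={job_C:*/13, job_D:*/18}
Op 13: register job_E */19 -> active={job_C:*/13, job_D:*/18, job_E:*/19}
  job_C: interval 13, next fire after T=64 is 65
  job_D: interval 18, next fire after T=64 is 72
  job_E: interval 19, next fire after T=64 is 76
Earliest = 65, winner (lex tiebreak) = job_C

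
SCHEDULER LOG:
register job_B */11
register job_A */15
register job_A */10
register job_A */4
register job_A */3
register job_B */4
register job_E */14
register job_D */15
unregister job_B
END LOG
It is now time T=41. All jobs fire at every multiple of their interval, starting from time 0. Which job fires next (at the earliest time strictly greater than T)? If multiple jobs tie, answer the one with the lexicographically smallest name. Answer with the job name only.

Answer: job_A

Derivation:
Op 1: register job_B */11 -> active={job_B:*/11}
Op 2: register job_A */15 -> active={job_A:*/15, job_B:*/11}
Op 3: register job_A */10 -> active={job_A:*/10, job_B:*/11}
Op 4: register job_A */4 -> active={job_A:*/4, job_B:*/11}
Op 5: register job_A */3 -> active={job_A:*/3, job_B:*/11}
Op 6: register job_B */4 -> active={job_A:*/3, job_B:*/4}
Op 7: register job_E */14 -> active={job_A:*/3, job_B:*/4, job_E:*/14}
Op 8: register job_D */15 -> active={job_A:*/3, job_B:*/4, job_D:*/15, job_E:*/14}
Op 9: unregister job_B -> active={job_A:*/3, job_D:*/15, job_E:*/14}
  job_A: interval 3, next fire after T=41 is 42
  job_D: interval 15, next fire after T=41 is 45
  job_E: interval 14, next fire after T=41 is 42
Earliest = 42, winner (lex tiebreak) = job_A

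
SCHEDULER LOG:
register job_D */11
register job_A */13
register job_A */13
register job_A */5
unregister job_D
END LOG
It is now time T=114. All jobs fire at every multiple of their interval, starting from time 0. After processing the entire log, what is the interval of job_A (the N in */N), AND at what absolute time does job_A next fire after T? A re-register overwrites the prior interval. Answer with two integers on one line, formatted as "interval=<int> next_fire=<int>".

Answer: interval=5 next_fire=115

Derivation:
Op 1: register job_D */11 -> active={job_D:*/11}
Op 2: register job_A */13 -> active={job_A:*/13, job_D:*/11}
Op 3: register job_A */13 -> active={job_A:*/13, job_D:*/11}
Op 4: register job_A */5 -> active={job_A:*/5, job_D:*/11}
Op 5: unregister job_D -> active={job_A:*/5}
Final interval of job_A = 5
Next fire of job_A after T=114: (114//5+1)*5 = 115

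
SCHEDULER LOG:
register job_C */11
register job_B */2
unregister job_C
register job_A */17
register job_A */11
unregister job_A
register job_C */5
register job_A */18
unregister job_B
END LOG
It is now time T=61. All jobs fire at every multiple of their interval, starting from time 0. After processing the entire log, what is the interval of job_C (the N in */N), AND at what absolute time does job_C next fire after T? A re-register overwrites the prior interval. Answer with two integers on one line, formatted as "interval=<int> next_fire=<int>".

Answer: interval=5 next_fire=65

Derivation:
Op 1: register job_C */11 -> active={job_C:*/11}
Op 2: register job_B */2 -> active={job_B:*/2, job_C:*/11}
Op 3: unregister job_C -> active={job_B:*/2}
Op 4: register job_A */17 -> active={job_A:*/17, job_B:*/2}
Op 5: register job_A */11 -> active={job_A:*/11, job_B:*/2}
Op 6: unregister job_A -> active={job_B:*/2}
Op 7: register job_C */5 -> active={job_B:*/2, job_C:*/5}
Op 8: register job_A */18 -> active={job_A:*/18, job_B:*/2, job_C:*/5}
Op 9: unregister job_B -> active={job_A:*/18, job_C:*/5}
Final interval of job_C = 5
Next fire of job_C after T=61: (61//5+1)*5 = 65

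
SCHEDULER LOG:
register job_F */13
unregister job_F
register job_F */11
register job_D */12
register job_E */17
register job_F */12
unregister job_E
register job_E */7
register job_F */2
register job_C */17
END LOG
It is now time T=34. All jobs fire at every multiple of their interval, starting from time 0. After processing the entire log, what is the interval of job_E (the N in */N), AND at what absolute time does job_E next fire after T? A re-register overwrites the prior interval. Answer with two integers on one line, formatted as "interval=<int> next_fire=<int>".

Answer: interval=7 next_fire=35

Derivation:
Op 1: register job_F */13 -> active={job_F:*/13}
Op 2: unregister job_F -> active={}
Op 3: register job_F */11 -> active={job_F:*/11}
Op 4: register job_D */12 -> active={job_D:*/12, job_F:*/11}
Op 5: register job_E */17 -> active={job_D:*/12, job_E:*/17, job_F:*/11}
Op 6: register job_F */12 -> active={job_D:*/12, job_E:*/17, job_F:*/12}
Op 7: unregister job_E -> active={job_D:*/12, job_F:*/12}
Op 8: register job_E */7 -> active={job_D:*/12, job_E:*/7, job_F:*/12}
Op 9: register job_F */2 -> active={job_D:*/12, job_E:*/7, job_F:*/2}
Op 10: register job_C */17 -> active={job_C:*/17, job_D:*/12, job_E:*/7, job_F:*/2}
Final interval of job_E = 7
Next fire of job_E after T=34: (34//7+1)*7 = 35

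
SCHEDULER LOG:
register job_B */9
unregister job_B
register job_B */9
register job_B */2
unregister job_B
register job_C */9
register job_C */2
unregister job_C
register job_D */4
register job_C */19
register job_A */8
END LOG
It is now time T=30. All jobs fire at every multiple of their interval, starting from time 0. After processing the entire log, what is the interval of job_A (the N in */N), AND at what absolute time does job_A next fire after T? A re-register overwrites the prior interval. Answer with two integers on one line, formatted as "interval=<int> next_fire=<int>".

Answer: interval=8 next_fire=32

Derivation:
Op 1: register job_B */9 -> active={job_B:*/9}
Op 2: unregister job_B -> active={}
Op 3: register job_B */9 -> active={job_B:*/9}
Op 4: register job_B */2 -> active={job_B:*/2}
Op 5: unregister job_B -> active={}
Op 6: register job_C */9 -> active={job_C:*/9}
Op 7: register job_C */2 -> active={job_C:*/2}
Op 8: unregister job_C -> active={}
Op 9: register job_D */4 -> active={job_D:*/4}
Op 10: register job_C */19 -> active={job_C:*/19, job_D:*/4}
Op 11: register job_A */8 -> active={job_A:*/8, job_C:*/19, job_D:*/4}
Final interval of job_A = 8
Next fire of job_A after T=30: (30//8+1)*8 = 32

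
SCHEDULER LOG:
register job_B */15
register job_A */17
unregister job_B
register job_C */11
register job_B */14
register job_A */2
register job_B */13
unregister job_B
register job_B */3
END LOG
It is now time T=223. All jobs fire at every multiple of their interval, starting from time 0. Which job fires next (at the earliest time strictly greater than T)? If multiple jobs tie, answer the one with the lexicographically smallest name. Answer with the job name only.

Op 1: register job_B */15 -> active={job_B:*/15}
Op 2: register job_A */17 -> active={job_A:*/17, job_B:*/15}
Op 3: unregister job_B -> active={job_A:*/17}
Op 4: register job_C */11 -> active={job_A:*/17, job_C:*/11}
Op 5: register job_B */14 -> active={job_A:*/17, job_B:*/14, job_C:*/11}
Op 6: register job_A */2 -> active={job_A:*/2, job_B:*/14, job_C:*/11}
Op 7: register job_B */13 -> active={job_A:*/2, job_B:*/13, job_C:*/11}
Op 8: unregister job_B -> active={job_A:*/2, job_C:*/11}
Op 9: register job_B */3 -> active={job_A:*/2, job_B:*/3, job_C:*/11}
  job_A: interval 2, next fire after T=223 is 224
  job_B: interval 3, next fire after T=223 is 225
  job_C: interval 11, next fire after T=223 is 231
Earliest = 224, winner (lex tiebreak) = job_A

Answer: job_A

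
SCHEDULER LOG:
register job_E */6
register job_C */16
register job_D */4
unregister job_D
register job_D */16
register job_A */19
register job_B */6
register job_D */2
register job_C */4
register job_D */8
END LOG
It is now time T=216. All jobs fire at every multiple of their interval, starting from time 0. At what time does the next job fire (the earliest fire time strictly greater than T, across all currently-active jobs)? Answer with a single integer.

Op 1: register job_E */6 -> active={job_E:*/6}
Op 2: register job_C */16 -> active={job_C:*/16, job_E:*/6}
Op 3: register job_D */4 -> active={job_C:*/16, job_D:*/4, job_E:*/6}
Op 4: unregister job_D -> active={job_C:*/16, job_E:*/6}
Op 5: register job_D */16 -> active={job_C:*/16, job_D:*/16, job_E:*/6}
Op 6: register job_A */19 -> active={job_A:*/19, job_C:*/16, job_D:*/16, job_E:*/6}
Op 7: register job_B */6 -> active={job_A:*/19, job_B:*/6, job_C:*/16, job_D:*/16, job_E:*/6}
Op 8: register job_D */2 -> active={job_A:*/19, job_B:*/6, job_C:*/16, job_D:*/2, job_E:*/6}
Op 9: register job_C */4 -> active={job_A:*/19, job_B:*/6, job_C:*/4, job_D:*/2, job_E:*/6}
Op 10: register job_D */8 -> active={job_A:*/19, job_B:*/6, job_C:*/4, job_D:*/8, job_E:*/6}
  job_A: interval 19, next fire after T=216 is 228
  job_B: interval 6, next fire after T=216 is 222
  job_C: interval 4, next fire after T=216 is 220
  job_D: interval 8, next fire after T=216 is 224
  job_E: interval 6, next fire after T=216 is 222
Earliest fire time = 220 (job job_C)

Answer: 220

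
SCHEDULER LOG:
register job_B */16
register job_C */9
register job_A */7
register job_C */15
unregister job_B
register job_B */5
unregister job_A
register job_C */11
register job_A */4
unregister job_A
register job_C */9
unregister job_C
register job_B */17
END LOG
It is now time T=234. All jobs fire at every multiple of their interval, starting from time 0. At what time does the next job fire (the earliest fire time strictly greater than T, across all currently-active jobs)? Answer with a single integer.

Answer: 238

Derivation:
Op 1: register job_B */16 -> active={job_B:*/16}
Op 2: register job_C */9 -> active={job_B:*/16, job_C:*/9}
Op 3: register job_A */7 -> active={job_A:*/7, job_B:*/16, job_C:*/9}
Op 4: register job_C */15 -> active={job_A:*/7, job_B:*/16, job_C:*/15}
Op 5: unregister job_B -> active={job_A:*/7, job_C:*/15}
Op 6: register job_B */5 -> active={job_A:*/7, job_B:*/5, job_C:*/15}
Op 7: unregister job_A -> active={job_B:*/5, job_C:*/15}
Op 8: register job_C */11 -> active={job_B:*/5, job_C:*/11}
Op 9: register job_A */4 -> active={job_A:*/4, job_B:*/5, job_C:*/11}
Op 10: unregister job_A -> active={job_B:*/5, job_C:*/11}
Op 11: register job_C */9 -> active={job_B:*/5, job_C:*/9}
Op 12: unregister job_C -> active={job_B:*/5}
Op 13: register job_B */17 -> active={job_B:*/17}
  job_B: interval 17, next fire after T=234 is 238
Earliest fire time = 238 (job job_B)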